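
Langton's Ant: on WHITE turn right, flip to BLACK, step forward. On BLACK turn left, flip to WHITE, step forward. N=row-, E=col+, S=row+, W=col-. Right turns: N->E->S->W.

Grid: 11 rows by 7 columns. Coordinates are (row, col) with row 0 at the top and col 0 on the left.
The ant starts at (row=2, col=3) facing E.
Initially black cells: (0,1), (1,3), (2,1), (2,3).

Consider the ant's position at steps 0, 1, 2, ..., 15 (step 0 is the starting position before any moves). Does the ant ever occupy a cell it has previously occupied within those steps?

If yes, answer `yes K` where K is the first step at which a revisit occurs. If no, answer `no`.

Step 1: on BLACK (2,3): turn L to N, flip to white, move to (1,3). |black|=3 — new cell
Step 2: on BLACK (1,3): turn L to W, flip to white, move to (1,2). |black|=2 — new cell
Step 3: on WHITE (1,2): turn R to N, flip to black, move to (0,2). |black|=3 — new cell
Step 4: on WHITE (0,2): turn R to E, flip to black, move to (0,3). |black|=4 — new cell
Step 5: on WHITE (0,3): turn R to S, flip to black, move to (1,3). |black|=5 — REVISIT

Answer: yes 5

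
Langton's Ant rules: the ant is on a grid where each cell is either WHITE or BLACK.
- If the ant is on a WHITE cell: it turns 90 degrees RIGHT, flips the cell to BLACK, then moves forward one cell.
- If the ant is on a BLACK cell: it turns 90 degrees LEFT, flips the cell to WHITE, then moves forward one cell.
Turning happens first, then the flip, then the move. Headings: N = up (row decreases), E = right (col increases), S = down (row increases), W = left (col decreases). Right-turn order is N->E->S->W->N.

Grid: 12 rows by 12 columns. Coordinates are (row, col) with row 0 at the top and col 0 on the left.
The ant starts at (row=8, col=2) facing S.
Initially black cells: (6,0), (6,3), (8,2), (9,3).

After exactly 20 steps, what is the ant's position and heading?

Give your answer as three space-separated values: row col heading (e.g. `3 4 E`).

Step 1: on BLACK (8,2): turn L to E, flip to white, move to (8,3). |black|=3
Step 2: on WHITE (8,3): turn R to S, flip to black, move to (9,3). |black|=4
Step 3: on BLACK (9,3): turn L to E, flip to white, move to (9,4). |black|=3
Step 4: on WHITE (9,4): turn R to S, flip to black, move to (10,4). |black|=4
Step 5: on WHITE (10,4): turn R to W, flip to black, move to (10,3). |black|=5
Step 6: on WHITE (10,3): turn R to N, flip to black, move to (9,3). |black|=6
Step 7: on WHITE (9,3): turn R to E, flip to black, move to (9,4). |black|=7
Step 8: on BLACK (9,4): turn L to N, flip to white, move to (8,4). |black|=6
Step 9: on WHITE (8,4): turn R to E, flip to black, move to (8,5). |black|=7
Step 10: on WHITE (8,5): turn R to S, flip to black, move to (9,5). |black|=8
Step 11: on WHITE (9,5): turn R to W, flip to black, move to (9,4). |black|=9
Step 12: on WHITE (9,4): turn R to N, flip to black, move to (8,4). |black|=10
Step 13: on BLACK (8,4): turn L to W, flip to white, move to (8,3). |black|=9
Step 14: on BLACK (8,3): turn L to S, flip to white, move to (9,3). |black|=8
Step 15: on BLACK (9,3): turn L to E, flip to white, move to (9,4). |black|=7
Step 16: on BLACK (9,4): turn L to N, flip to white, move to (8,4). |black|=6
Step 17: on WHITE (8,4): turn R to E, flip to black, move to (8,5). |black|=7
Step 18: on BLACK (8,5): turn L to N, flip to white, move to (7,5). |black|=6
Step 19: on WHITE (7,5): turn R to E, flip to black, move to (7,6). |black|=7
Step 20: on WHITE (7,6): turn R to S, flip to black, move to (8,6). |black|=8

Answer: 8 6 S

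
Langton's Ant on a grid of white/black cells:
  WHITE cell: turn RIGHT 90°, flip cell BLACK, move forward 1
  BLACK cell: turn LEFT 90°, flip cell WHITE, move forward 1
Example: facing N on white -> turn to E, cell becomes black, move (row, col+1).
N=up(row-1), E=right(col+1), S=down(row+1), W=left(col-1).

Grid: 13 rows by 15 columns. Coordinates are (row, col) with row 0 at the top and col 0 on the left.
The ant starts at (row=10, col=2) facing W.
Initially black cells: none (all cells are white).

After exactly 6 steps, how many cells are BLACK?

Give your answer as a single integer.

Answer: 4

Derivation:
Step 1: on WHITE (10,2): turn R to N, flip to black, move to (9,2). |black|=1
Step 2: on WHITE (9,2): turn R to E, flip to black, move to (9,3). |black|=2
Step 3: on WHITE (9,3): turn R to S, flip to black, move to (10,3). |black|=3
Step 4: on WHITE (10,3): turn R to W, flip to black, move to (10,2). |black|=4
Step 5: on BLACK (10,2): turn L to S, flip to white, move to (11,2). |black|=3
Step 6: on WHITE (11,2): turn R to W, flip to black, move to (11,1). |black|=4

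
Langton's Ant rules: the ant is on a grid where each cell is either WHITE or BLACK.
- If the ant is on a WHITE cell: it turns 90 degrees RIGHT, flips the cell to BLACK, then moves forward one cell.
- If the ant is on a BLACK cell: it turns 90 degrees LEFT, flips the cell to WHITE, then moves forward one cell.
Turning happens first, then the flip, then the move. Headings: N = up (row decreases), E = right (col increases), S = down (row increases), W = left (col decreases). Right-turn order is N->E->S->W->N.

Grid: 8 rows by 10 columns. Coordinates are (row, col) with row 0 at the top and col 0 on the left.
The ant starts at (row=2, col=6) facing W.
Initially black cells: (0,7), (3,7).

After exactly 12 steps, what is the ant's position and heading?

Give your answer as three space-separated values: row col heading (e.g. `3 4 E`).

Answer: 2 6 W

Derivation:
Step 1: on WHITE (2,6): turn R to N, flip to black, move to (1,6). |black|=3
Step 2: on WHITE (1,6): turn R to E, flip to black, move to (1,7). |black|=4
Step 3: on WHITE (1,7): turn R to S, flip to black, move to (2,7). |black|=5
Step 4: on WHITE (2,7): turn R to W, flip to black, move to (2,6). |black|=6
Step 5: on BLACK (2,6): turn L to S, flip to white, move to (3,6). |black|=5
Step 6: on WHITE (3,6): turn R to W, flip to black, move to (3,5). |black|=6
Step 7: on WHITE (3,5): turn R to N, flip to black, move to (2,5). |black|=7
Step 8: on WHITE (2,5): turn R to E, flip to black, move to (2,6). |black|=8
Step 9: on WHITE (2,6): turn R to S, flip to black, move to (3,6). |black|=9
Step 10: on BLACK (3,6): turn L to E, flip to white, move to (3,7). |black|=8
Step 11: on BLACK (3,7): turn L to N, flip to white, move to (2,7). |black|=7
Step 12: on BLACK (2,7): turn L to W, flip to white, move to (2,6). |black|=6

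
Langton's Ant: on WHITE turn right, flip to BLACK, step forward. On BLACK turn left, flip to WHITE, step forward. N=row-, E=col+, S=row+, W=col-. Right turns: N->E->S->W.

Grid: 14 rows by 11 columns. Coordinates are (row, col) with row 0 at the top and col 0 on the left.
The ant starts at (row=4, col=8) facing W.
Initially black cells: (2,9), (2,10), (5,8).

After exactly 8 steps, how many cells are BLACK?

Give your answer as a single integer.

Answer: 7

Derivation:
Step 1: on WHITE (4,8): turn R to N, flip to black, move to (3,8). |black|=4
Step 2: on WHITE (3,8): turn R to E, flip to black, move to (3,9). |black|=5
Step 3: on WHITE (3,9): turn R to S, flip to black, move to (4,9). |black|=6
Step 4: on WHITE (4,9): turn R to W, flip to black, move to (4,8). |black|=7
Step 5: on BLACK (4,8): turn L to S, flip to white, move to (5,8). |black|=6
Step 6: on BLACK (5,8): turn L to E, flip to white, move to (5,9). |black|=5
Step 7: on WHITE (5,9): turn R to S, flip to black, move to (6,9). |black|=6
Step 8: on WHITE (6,9): turn R to W, flip to black, move to (6,8). |black|=7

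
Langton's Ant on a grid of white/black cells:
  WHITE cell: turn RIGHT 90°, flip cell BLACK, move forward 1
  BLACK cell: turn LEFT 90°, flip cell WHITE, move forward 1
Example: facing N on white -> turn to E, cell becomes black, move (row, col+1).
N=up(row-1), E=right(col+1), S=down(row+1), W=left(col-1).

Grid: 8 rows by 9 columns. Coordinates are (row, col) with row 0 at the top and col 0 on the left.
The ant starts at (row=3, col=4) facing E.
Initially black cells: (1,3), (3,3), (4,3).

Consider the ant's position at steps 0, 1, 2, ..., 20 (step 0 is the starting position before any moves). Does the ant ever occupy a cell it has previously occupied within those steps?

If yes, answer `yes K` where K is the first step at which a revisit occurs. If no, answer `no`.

Answer: yes 6

Derivation:
Step 1: on WHITE (3,4): turn R to S, flip to black, move to (4,4). |black|=4 — new cell
Step 2: on WHITE (4,4): turn R to W, flip to black, move to (4,3). |black|=5 — new cell
Step 3: on BLACK (4,3): turn L to S, flip to white, move to (5,3). |black|=4 — new cell
Step 4: on WHITE (5,3): turn R to W, flip to black, move to (5,2). |black|=5 — new cell
Step 5: on WHITE (5,2): turn R to N, flip to black, move to (4,2). |black|=6 — new cell
Step 6: on WHITE (4,2): turn R to E, flip to black, move to (4,3). |black|=7 — REVISIT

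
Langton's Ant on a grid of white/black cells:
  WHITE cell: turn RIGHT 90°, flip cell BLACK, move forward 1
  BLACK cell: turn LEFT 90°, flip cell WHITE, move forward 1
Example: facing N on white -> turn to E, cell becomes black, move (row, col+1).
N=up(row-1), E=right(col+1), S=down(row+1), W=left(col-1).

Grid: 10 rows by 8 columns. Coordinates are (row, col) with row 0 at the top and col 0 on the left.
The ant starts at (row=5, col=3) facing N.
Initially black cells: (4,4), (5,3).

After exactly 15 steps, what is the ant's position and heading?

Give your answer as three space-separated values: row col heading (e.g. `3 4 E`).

Answer: 6 3 E

Derivation:
Step 1: on BLACK (5,3): turn L to W, flip to white, move to (5,2). |black|=1
Step 2: on WHITE (5,2): turn R to N, flip to black, move to (4,2). |black|=2
Step 3: on WHITE (4,2): turn R to E, flip to black, move to (4,3). |black|=3
Step 4: on WHITE (4,3): turn R to S, flip to black, move to (5,3). |black|=4
Step 5: on WHITE (5,3): turn R to W, flip to black, move to (5,2). |black|=5
Step 6: on BLACK (5,2): turn L to S, flip to white, move to (6,2). |black|=4
Step 7: on WHITE (6,2): turn R to W, flip to black, move to (6,1). |black|=5
Step 8: on WHITE (6,1): turn R to N, flip to black, move to (5,1). |black|=6
Step 9: on WHITE (5,1): turn R to E, flip to black, move to (5,2). |black|=7
Step 10: on WHITE (5,2): turn R to S, flip to black, move to (6,2). |black|=8
Step 11: on BLACK (6,2): turn L to E, flip to white, move to (6,3). |black|=7
Step 12: on WHITE (6,3): turn R to S, flip to black, move to (7,3). |black|=8
Step 13: on WHITE (7,3): turn R to W, flip to black, move to (7,2). |black|=9
Step 14: on WHITE (7,2): turn R to N, flip to black, move to (6,2). |black|=10
Step 15: on WHITE (6,2): turn R to E, flip to black, move to (6,3). |black|=11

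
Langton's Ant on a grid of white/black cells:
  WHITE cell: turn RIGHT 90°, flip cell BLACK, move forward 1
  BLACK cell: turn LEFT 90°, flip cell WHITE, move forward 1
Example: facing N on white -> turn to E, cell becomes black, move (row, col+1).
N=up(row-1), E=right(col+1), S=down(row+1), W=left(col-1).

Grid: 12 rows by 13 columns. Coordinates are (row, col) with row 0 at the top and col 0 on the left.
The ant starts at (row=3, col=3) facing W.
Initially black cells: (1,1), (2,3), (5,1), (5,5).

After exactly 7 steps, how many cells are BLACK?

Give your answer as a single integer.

Step 1: on WHITE (3,3): turn R to N, flip to black, move to (2,3). |black|=5
Step 2: on BLACK (2,3): turn L to W, flip to white, move to (2,2). |black|=4
Step 3: on WHITE (2,2): turn R to N, flip to black, move to (1,2). |black|=5
Step 4: on WHITE (1,2): turn R to E, flip to black, move to (1,3). |black|=6
Step 5: on WHITE (1,3): turn R to S, flip to black, move to (2,3). |black|=7
Step 6: on WHITE (2,3): turn R to W, flip to black, move to (2,2). |black|=8
Step 7: on BLACK (2,2): turn L to S, flip to white, move to (3,2). |black|=7

Answer: 7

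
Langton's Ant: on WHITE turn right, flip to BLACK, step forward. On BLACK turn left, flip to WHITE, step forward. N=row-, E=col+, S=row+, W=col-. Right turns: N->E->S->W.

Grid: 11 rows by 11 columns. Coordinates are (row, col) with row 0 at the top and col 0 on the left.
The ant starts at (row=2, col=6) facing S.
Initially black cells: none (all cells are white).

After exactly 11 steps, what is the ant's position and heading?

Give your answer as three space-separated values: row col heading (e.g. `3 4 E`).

Step 1: on WHITE (2,6): turn R to W, flip to black, move to (2,5). |black|=1
Step 2: on WHITE (2,5): turn R to N, flip to black, move to (1,5). |black|=2
Step 3: on WHITE (1,5): turn R to E, flip to black, move to (1,6). |black|=3
Step 4: on WHITE (1,6): turn R to S, flip to black, move to (2,6). |black|=4
Step 5: on BLACK (2,6): turn L to E, flip to white, move to (2,7). |black|=3
Step 6: on WHITE (2,7): turn R to S, flip to black, move to (3,7). |black|=4
Step 7: on WHITE (3,7): turn R to W, flip to black, move to (3,6). |black|=5
Step 8: on WHITE (3,6): turn R to N, flip to black, move to (2,6). |black|=6
Step 9: on WHITE (2,6): turn R to E, flip to black, move to (2,7). |black|=7
Step 10: on BLACK (2,7): turn L to N, flip to white, move to (1,7). |black|=6
Step 11: on WHITE (1,7): turn R to E, flip to black, move to (1,8). |black|=7

Answer: 1 8 E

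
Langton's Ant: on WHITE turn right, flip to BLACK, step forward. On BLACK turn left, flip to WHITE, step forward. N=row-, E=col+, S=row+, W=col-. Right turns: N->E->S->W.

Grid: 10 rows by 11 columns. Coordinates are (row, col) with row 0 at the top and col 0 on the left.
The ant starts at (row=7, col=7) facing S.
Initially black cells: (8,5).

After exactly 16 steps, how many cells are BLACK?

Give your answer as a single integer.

Answer: 9

Derivation:
Step 1: on WHITE (7,7): turn R to W, flip to black, move to (7,6). |black|=2
Step 2: on WHITE (7,6): turn R to N, flip to black, move to (6,6). |black|=3
Step 3: on WHITE (6,6): turn R to E, flip to black, move to (6,7). |black|=4
Step 4: on WHITE (6,7): turn R to S, flip to black, move to (7,7). |black|=5
Step 5: on BLACK (7,7): turn L to E, flip to white, move to (7,8). |black|=4
Step 6: on WHITE (7,8): turn R to S, flip to black, move to (8,8). |black|=5
Step 7: on WHITE (8,8): turn R to W, flip to black, move to (8,7). |black|=6
Step 8: on WHITE (8,7): turn R to N, flip to black, move to (7,7). |black|=7
Step 9: on WHITE (7,7): turn R to E, flip to black, move to (7,8). |black|=8
Step 10: on BLACK (7,8): turn L to N, flip to white, move to (6,8). |black|=7
Step 11: on WHITE (6,8): turn R to E, flip to black, move to (6,9). |black|=8
Step 12: on WHITE (6,9): turn R to S, flip to black, move to (7,9). |black|=9
Step 13: on WHITE (7,9): turn R to W, flip to black, move to (7,8). |black|=10
Step 14: on WHITE (7,8): turn R to N, flip to black, move to (6,8). |black|=11
Step 15: on BLACK (6,8): turn L to W, flip to white, move to (6,7). |black|=10
Step 16: on BLACK (6,7): turn L to S, flip to white, move to (7,7). |black|=9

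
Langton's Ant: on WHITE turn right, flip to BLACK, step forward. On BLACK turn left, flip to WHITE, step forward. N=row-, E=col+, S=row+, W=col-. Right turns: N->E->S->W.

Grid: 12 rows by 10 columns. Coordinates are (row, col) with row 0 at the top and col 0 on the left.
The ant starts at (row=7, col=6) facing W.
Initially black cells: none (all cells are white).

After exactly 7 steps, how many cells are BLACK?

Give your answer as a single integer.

Answer: 5

Derivation:
Step 1: on WHITE (7,6): turn R to N, flip to black, move to (6,6). |black|=1
Step 2: on WHITE (6,6): turn R to E, flip to black, move to (6,7). |black|=2
Step 3: on WHITE (6,7): turn R to S, flip to black, move to (7,7). |black|=3
Step 4: on WHITE (7,7): turn R to W, flip to black, move to (7,6). |black|=4
Step 5: on BLACK (7,6): turn L to S, flip to white, move to (8,6). |black|=3
Step 6: on WHITE (8,6): turn R to W, flip to black, move to (8,5). |black|=4
Step 7: on WHITE (8,5): turn R to N, flip to black, move to (7,5). |black|=5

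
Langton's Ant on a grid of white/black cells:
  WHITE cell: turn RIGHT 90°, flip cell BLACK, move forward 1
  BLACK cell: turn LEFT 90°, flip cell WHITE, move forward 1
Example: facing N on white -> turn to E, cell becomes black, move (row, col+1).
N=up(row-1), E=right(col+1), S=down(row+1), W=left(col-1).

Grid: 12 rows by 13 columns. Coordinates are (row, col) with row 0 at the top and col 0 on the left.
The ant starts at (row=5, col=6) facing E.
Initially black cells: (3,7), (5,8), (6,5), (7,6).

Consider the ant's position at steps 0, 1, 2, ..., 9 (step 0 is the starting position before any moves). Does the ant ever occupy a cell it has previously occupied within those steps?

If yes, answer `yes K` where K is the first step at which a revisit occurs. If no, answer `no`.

Step 1: on WHITE (5,6): turn R to S, flip to black, move to (6,6). |black|=5 — new cell
Step 2: on WHITE (6,6): turn R to W, flip to black, move to (6,5). |black|=6 — new cell
Step 3: on BLACK (6,5): turn L to S, flip to white, move to (7,5). |black|=5 — new cell
Step 4: on WHITE (7,5): turn R to W, flip to black, move to (7,4). |black|=6 — new cell
Step 5: on WHITE (7,4): turn R to N, flip to black, move to (6,4). |black|=7 — new cell
Step 6: on WHITE (6,4): turn R to E, flip to black, move to (6,5). |black|=8 — REVISIT

Answer: yes 6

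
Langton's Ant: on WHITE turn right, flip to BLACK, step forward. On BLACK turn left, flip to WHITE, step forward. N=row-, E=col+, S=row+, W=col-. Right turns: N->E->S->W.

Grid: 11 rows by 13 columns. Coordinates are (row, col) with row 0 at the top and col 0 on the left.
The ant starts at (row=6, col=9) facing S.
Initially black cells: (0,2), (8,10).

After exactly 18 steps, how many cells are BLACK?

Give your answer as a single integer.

Answer: 8

Derivation:
Step 1: on WHITE (6,9): turn R to W, flip to black, move to (6,8). |black|=3
Step 2: on WHITE (6,8): turn R to N, flip to black, move to (5,8). |black|=4
Step 3: on WHITE (5,8): turn R to E, flip to black, move to (5,9). |black|=5
Step 4: on WHITE (5,9): turn R to S, flip to black, move to (6,9). |black|=6
Step 5: on BLACK (6,9): turn L to E, flip to white, move to (6,10). |black|=5
Step 6: on WHITE (6,10): turn R to S, flip to black, move to (7,10). |black|=6
Step 7: on WHITE (7,10): turn R to W, flip to black, move to (7,9). |black|=7
Step 8: on WHITE (7,9): turn R to N, flip to black, move to (6,9). |black|=8
Step 9: on WHITE (6,9): turn R to E, flip to black, move to (6,10). |black|=9
Step 10: on BLACK (6,10): turn L to N, flip to white, move to (5,10). |black|=8
Step 11: on WHITE (5,10): turn R to E, flip to black, move to (5,11). |black|=9
Step 12: on WHITE (5,11): turn R to S, flip to black, move to (6,11). |black|=10
Step 13: on WHITE (6,11): turn R to W, flip to black, move to (6,10). |black|=11
Step 14: on WHITE (6,10): turn R to N, flip to black, move to (5,10). |black|=12
Step 15: on BLACK (5,10): turn L to W, flip to white, move to (5,9). |black|=11
Step 16: on BLACK (5,9): turn L to S, flip to white, move to (6,9). |black|=10
Step 17: on BLACK (6,9): turn L to E, flip to white, move to (6,10). |black|=9
Step 18: on BLACK (6,10): turn L to N, flip to white, move to (5,10). |black|=8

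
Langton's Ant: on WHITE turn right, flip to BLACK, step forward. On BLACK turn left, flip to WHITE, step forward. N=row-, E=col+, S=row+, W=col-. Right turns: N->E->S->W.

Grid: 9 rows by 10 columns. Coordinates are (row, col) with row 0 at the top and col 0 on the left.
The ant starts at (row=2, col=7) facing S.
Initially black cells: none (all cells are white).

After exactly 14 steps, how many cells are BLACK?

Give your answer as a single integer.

Answer: 10

Derivation:
Step 1: on WHITE (2,7): turn R to W, flip to black, move to (2,6). |black|=1
Step 2: on WHITE (2,6): turn R to N, flip to black, move to (1,6). |black|=2
Step 3: on WHITE (1,6): turn R to E, flip to black, move to (1,7). |black|=3
Step 4: on WHITE (1,7): turn R to S, flip to black, move to (2,7). |black|=4
Step 5: on BLACK (2,7): turn L to E, flip to white, move to (2,8). |black|=3
Step 6: on WHITE (2,8): turn R to S, flip to black, move to (3,8). |black|=4
Step 7: on WHITE (3,8): turn R to W, flip to black, move to (3,7). |black|=5
Step 8: on WHITE (3,7): turn R to N, flip to black, move to (2,7). |black|=6
Step 9: on WHITE (2,7): turn R to E, flip to black, move to (2,8). |black|=7
Step 10: on BLACK (2,8): turn L to N, flip to white, move to (1,8). |black|=6
Step 11: on WHITE (1,8): turn R to E, flip to black, move to (1,9). |black|=7
Step 12: on WHITE (1,9): turn R to S, flip to black, move to (2,9). |black|=8
Step 13: on WHITE (2,9): turn R to W, flip to black, move to (2,8). |black|=9
Step 14: on WHITE (2,8): turn R to N, flip to black, move to (1,8). |black|=10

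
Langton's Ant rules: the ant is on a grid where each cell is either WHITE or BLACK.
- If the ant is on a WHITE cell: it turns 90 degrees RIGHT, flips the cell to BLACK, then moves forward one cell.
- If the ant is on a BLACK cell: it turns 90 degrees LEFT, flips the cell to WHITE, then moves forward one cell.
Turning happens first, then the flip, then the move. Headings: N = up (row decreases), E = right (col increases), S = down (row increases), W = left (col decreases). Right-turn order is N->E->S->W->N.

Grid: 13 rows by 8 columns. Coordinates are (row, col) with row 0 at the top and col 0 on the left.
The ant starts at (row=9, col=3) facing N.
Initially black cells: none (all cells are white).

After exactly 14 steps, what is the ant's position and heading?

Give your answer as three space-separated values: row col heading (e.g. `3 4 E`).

Step 1: on WHITE (9,3): turn R to E, flip to black, move to (9,4). |black|=1
Step 2: on WHITE (9,4): turn R to S, flip to black, move to (10,4). |black|=2
Step 3: on WHITE (10,4): turn R to W, flip to black, move to (10,3). |black|=3
Step 4: on WHITE (10,3): turn R to N, flip to black, move to (9,3). |black|=4
Step 5: on BLACK (9,3): turn L to W, flip to white, move to (9,2). |black|=3
Step 6: on WHITE (9,2): turn R to N, flip to black, move to (8,2). |black|=4
Step 7: on WHITE (8,2): turn R to E, flip to black, move to (8,3). |black|=5
Step 8: on WHITE (8,3): turn R to S, flip to black, move to (9,3). |black|=6
Step 9: on WHITE (9,3): turn R to W, flip to black, move to (9,2). |black|=7
Step 10: on BLACK (9,2): turn L to S, flip to white, move to (10,2). |black|=6
Step 11: on WHITE (10,2): turn R to W, flip to black, move to (10,1). |black|=7
Step 12: on WHITE (10,1): turn R to N, flip to black, move to (9,1). |black|=8
Step 13: on WHITE (9,1): turn R to E, flip to black, move to (9,2). |black|=9
Step 14: on WHITE (9,2): turn R to S, flip to black, move to (10,2). |black|=10

Answer: 10 2 S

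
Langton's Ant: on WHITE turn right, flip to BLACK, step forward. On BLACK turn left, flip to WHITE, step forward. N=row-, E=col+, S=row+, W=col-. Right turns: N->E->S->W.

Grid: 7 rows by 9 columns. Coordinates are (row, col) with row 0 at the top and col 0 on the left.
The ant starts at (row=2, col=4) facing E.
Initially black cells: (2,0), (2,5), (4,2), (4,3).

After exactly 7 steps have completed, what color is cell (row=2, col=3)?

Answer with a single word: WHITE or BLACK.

Step 1: on WHITE (2,4): turn R to S, flip to black, move to (3,4). |black|=5
Step 2: on WHITE (3,4): turn R to W, flip to black, move to (3,3). |black|=6
Step 3: on WHITE (3,3): turn R to N, flip to black, move to (2,3). |black|=7
Step 4: on WHITE (2,3): turn R to E, flip to black, move to (2,4). |black|=8
Step 5: on BLACK (2,4): turn L to N, flip to white, move to (1,4). |black|=7
Step 6: on WHITE (1,4): turn R to E, flip to black, move to (1,5). |black|=8
Step 7: on WHITE (1,5): turn R to S, flip to black, move to (2,5). |black|=9

Answer: BLACK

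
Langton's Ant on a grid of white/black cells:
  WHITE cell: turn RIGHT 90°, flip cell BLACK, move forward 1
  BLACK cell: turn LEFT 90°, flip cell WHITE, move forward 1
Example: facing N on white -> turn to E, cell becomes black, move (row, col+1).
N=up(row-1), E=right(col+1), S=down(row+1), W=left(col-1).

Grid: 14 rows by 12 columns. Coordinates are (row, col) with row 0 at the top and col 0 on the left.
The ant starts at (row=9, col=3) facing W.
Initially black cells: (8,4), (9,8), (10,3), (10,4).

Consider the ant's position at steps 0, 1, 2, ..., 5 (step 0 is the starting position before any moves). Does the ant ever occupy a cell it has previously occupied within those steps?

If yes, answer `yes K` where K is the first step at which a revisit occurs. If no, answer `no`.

Answer: no

Derivation:
Step 1: on WHITE (9,3): turn R to N, flip to black, move to (8,3). |black|=5 — new cell
Step 2: on WHITE (8,3): turn R to E, flip to black, move to (8,4). |black|=6 — new cell
Step 3: on BLACK (8,4): turn L to N, flip to white, move to (7,4). |black|=5 — new cell
Step 4: on WHITE (7,4): turn R to E, flip to black, move to (7,5). |black|=6 — new cell
Step 5: on WHITE (7,5): turn R to S, flip to black, move to (8,5). |black|=7 — new cell
No revisit within 5 steps.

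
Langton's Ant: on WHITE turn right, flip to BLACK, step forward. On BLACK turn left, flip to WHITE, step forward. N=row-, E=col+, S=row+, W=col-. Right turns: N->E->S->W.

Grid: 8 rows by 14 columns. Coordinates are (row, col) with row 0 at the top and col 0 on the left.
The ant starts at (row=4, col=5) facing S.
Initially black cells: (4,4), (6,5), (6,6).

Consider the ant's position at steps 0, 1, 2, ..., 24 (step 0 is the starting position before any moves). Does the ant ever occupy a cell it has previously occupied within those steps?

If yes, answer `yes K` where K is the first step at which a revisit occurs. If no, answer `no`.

Step 1: on WHITE (4,5): turn R to W, flip to black, move to (4,4). |black|=4 — new cell
Step 2: on BLACK (4,4): turn L to S, flip to white, move to (5,4). |black|=3 — new cell
Step 3: on WHITE (5,4): turn R to W, flip to black, move to (5,3). |black|=4 — new cell
Step 4: on WHITE (5,3): turn R to N, flip to black, move to (4,3). |black|=5 — new cell
Step 5: on WHITE (4,3): turn R to E, flip to black, move to (4,4). |black|=6 — REVISIT

Answer: yes 5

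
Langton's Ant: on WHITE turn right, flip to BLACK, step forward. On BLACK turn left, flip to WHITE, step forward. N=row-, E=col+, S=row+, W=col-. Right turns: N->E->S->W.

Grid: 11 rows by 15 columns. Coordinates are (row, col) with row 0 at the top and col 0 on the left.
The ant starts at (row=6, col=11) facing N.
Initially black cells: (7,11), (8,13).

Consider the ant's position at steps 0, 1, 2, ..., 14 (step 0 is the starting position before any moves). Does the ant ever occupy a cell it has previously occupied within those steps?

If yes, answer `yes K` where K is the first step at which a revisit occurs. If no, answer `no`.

Answer: yes 7

Derivation:
Step 1: on WHITE (6,11): turn R to E, flip to black, move to (6,12). |black|=3 — new cell
Step 2: on WHITE (6,12): turn R to S, flip to black, move to (7,12). |black|=4 — new cell
Step 3: on WHITE (7,12): turn R to W, flip to black, move to (7,11). |black|=5 — new cell
Step 4: on BLACK (7,11): turn L to S, flip to white, move to (8,11). |black|=4 — new cell
Step 5: on WHITE (8,11): turn R to W, flip to black, move to (8,10). |black|=5 — new cell
Step 6: on WHITE (8,10): turn R to N, flip to black, move to (7,10). |black|=6 — new cell
Step 7: on WHITE (7,10): turn R to E, flip to black, move to (7,11). |black|=7 — REVISIT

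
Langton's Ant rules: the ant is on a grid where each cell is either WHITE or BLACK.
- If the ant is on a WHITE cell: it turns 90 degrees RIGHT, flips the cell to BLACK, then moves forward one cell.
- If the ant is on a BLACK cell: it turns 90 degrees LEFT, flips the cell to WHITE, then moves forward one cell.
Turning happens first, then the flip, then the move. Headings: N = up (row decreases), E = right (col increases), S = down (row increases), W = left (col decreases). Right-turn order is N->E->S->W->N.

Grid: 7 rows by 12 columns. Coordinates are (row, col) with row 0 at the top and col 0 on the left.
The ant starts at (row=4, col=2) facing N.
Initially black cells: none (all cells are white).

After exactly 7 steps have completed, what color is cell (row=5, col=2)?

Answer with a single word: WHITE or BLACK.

Step 1: on WHITE (4,2): turn R to E, flip to black, move to (4,3). |black|=1
Step 2: on WHITE (4,3): turn R to S, flip to black, move to (5,3). |black|=2
Step 3: on WHITE (5,3): turn R to W, flip to black, move to (5,2). |black|=3
Step 4: on WHITE (5,2): turn R to N, flip to black, move to (4,2). |black|=4
Step 5: on BLACK (4,2): turn L to W, flip to white, move to (4,1). |black|=3
Step 6: on WHITE (4,1): turn R to N, flip to black, move to (3,1). |black|=4
Step 7: on WHITE (3,1): turn R to E, flip to black, move to (3,2). |black|=5

Answer: BLACK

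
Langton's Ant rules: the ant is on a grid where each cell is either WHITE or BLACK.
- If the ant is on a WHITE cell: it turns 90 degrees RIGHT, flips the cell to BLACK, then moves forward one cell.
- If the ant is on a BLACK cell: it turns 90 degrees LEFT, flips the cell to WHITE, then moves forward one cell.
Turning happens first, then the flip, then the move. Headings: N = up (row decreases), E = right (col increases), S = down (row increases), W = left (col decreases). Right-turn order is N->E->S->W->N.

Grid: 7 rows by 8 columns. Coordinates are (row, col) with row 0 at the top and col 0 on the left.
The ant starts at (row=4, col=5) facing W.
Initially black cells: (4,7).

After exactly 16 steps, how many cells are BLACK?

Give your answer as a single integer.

Answer: 9

Derivation:
Step 1: on WHITE (4,5): turn R to N, flip to black, move to (3,5). |black|=2
Step 2: on WHITE (3,5): turn R to E, flip to black, move to (3,6). |black|=3
Step 3: on WHITE (3,6): turn R to S, flip to black, move to (4,6). |black|=4
Step 4: on WHITE (4,6): turn R to W, flip to black, move to (4,5). |black|=5
Step 5: on BLACK (4,5): turn L to S, flip to white, move to (5,5). |black|=4
Step 6: on WHITE (5,5): turn R to W, flip to black, move to (5,4). |black|=5
Step 7: on WHITE (5,4): turn R to N, flip to black, move to (4,4). |black|=6
Step 8: on WHITE (4,4): turn R to E, flip to black, move to (4,5). |black|=7
Step 9: on WHITE (4,5): turn R to S, flip to black, move to (5,5). |black|=8
Step 10: on BLACK (5,5): turn L to E, flip to white, move to (5,6). |black|=7
Step 11: on WHITE (5,6): turn R to S, flip to black, move to (6,6). |black|=8
Step 12: on WHITE (6,6): turn R to W, flip to black, move to (6,5). |black|=9
Step 13: on WHITE (6,5): turn R to N, flip to black, move to (5,5). |black|=10
Step 14: on WHITE (5,5): turn R to E, flip to black, move to (5,6). |black|=11
Step 15: on BLACK (5,6): turn L to N, flip to white, move to (4,6). |black|=10
Step 16: on BLACK (4,6): turn L to W, flip to white, move to (4,5). |black|=9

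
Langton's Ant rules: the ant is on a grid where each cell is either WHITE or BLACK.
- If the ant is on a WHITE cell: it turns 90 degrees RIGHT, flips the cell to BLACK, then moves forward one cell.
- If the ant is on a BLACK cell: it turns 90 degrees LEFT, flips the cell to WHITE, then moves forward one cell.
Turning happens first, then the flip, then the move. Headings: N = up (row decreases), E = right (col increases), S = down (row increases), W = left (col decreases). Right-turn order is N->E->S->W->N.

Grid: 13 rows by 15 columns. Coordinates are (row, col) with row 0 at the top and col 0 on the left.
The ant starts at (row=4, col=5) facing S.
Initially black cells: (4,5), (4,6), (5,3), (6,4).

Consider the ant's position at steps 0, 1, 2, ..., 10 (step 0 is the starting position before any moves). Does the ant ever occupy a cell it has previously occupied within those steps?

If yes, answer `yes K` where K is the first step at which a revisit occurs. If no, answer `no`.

Step 1: on BLACK (4,5): turn L to E, flip to white, move to (4,6). |black|=3 — new cell
Step 2: on BLACK (4,6): turn L to N, flip to white, move to (3,6). |black|=2 — new cell
Step 3: on WHITE (3,6): turn R to E, flip to black, move to (3,7). |black|=3 — new cell
Step 4: on WHITE (3,7): turn R to S, flip to black, move to (4,7). |black|=4 — new cell
Step 5: on WHITE (4,7): turn R to W, flip to black, move to (4,6). |black|=5 — REVISIT

Answer: yes 5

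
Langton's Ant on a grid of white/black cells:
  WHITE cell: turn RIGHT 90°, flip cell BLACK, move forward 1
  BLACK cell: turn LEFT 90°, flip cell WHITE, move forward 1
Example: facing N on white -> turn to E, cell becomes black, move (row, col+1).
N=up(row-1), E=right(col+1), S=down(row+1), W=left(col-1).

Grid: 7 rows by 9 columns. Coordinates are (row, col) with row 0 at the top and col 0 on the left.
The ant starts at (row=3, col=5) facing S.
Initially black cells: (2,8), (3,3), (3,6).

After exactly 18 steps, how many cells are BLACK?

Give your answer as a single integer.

Step 1: on WHITE (3,5): turn R to W, flip to black, move to (3,4). |black|=4
Step 2: on WHITE (3,4): turn R to N, flip to black, move to (2,4). |black|=5
Step 3: on WHITE (2,4): turn R to E, flip to black, move to (2,5). |black|=6
Step 4: on WHITE (2,5): turn R to S, flip to black, move to (3,5). |black|=7
Step 5: on BLACK (3,5): turn L to E, flip to white, move to (3,6). |black|=6
Step 6: on BLACK (3,6): turn L to N, flip to white, move to (2,6). |black|=5
Step 7: on WHITE (2,6): turn R to E, flip to black, move to (2,7). |black|=6
Step 8: on WHITE (2,7): turn R to S, flip to black, move to (3,7). |black|=7
Step 9: on WHITE (3,7): turn R to W, flip to black, move to (3,6). |black|=8
Step 10: on WHITE (3,6): turn R to N, flip to black, move to (2,6). |black|=9
Step 11: on BLACK (2,6): turn L to W, flip to white, move to (2,5). |black|=8
Step 12: on BLACK (2,5): turn L to S, flip to white, move to (3,5). |black|=7
Step 13: on WHITE (3,5): turn R to W, flip to black, move to (3,4). |black|=8
Step 14: on BLACK (3,4): turn L to S, flip to white, move to (4,4). |black|=7
Step 15: on WHITE (4,4): turn R to W, flip to black, move to (4,3). |black|=8
Step 16: on WHITE (4,3): turn R to N, flip to black, move to (3,3). |black|=9
Step 17: on BLACK (3,3): turn L to W, flip to white, move to (3,2). |black|=8
Step 18: on WHITE (3,2): turn R to N, flip to black, move to (2,2). |black|=9

Answer: 9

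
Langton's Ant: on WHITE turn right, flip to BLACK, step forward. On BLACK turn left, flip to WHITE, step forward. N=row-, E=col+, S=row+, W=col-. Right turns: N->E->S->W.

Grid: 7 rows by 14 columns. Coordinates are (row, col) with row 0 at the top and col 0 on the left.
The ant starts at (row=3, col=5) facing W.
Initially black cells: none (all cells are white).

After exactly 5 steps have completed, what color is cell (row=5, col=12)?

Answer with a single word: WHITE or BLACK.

Step 1: on WHITE (3,5): turn R to N, flip to black, move to (2,5). |black|=1
Step 2: on WHITE (2,5): turn R to E, flip to black, move to (2,6). |black|=2
Step 3: on WHITE (2,6): turn R to S, flip to black, move to (3,6). |black|=3
Step 4: on WHITE (3,6): turn R to W, flip to black, move to (3,5). |black|=4
Step 5: on BLACK (3,5): turn L to S, flip to white, move to (4,5). |black|=3

Answer: WHITE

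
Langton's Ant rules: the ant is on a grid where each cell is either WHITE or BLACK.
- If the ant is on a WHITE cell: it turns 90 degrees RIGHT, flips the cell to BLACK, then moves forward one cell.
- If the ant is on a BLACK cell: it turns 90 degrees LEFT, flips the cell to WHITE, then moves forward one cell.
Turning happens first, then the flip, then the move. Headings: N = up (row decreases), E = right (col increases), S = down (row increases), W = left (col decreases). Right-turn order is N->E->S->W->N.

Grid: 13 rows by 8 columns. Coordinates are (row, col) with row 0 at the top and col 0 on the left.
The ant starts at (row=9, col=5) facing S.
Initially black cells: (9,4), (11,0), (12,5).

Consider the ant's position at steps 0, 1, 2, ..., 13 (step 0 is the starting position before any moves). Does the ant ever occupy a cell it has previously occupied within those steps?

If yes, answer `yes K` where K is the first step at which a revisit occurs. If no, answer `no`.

Answer: yes 5

Derivation:
Step 1: on WHITE (9,5): turn R to W, flip to black, move to (9,4). |black|=4 — new cell
Step 2: on BLACK (9,4): turn L to S, flip to white, move to (10,4). |black|=3 — new cell
Step 3: on WHITE (10,4): turn R to W, flip to black, move to (10,3). |black|=4 — new cell
Step 4: on WHITE (10,3): turn R to N, flip to black, move to (9,3). |black|=5 — new cell
Step 5: on WHITE (9,3): turn R to E, flip to black, move to (9,4). |black|=6 — REVISIT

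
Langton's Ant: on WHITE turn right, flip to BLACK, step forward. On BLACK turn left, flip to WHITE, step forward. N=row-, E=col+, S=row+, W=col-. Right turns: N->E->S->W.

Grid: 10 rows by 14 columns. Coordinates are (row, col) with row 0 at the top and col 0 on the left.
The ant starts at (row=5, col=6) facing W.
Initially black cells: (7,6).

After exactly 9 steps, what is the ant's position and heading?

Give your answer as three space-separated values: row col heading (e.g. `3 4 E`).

Answer: 6 6 S

Derivation:
Step 1: on WHITE (5,6): turn R to N, flip to black, move to (4,6). |black|=2
Step 2: on WHITE (4,6): turn R to E, flip to black, move to (4,7). |black|=3
Step 3: on WHITE (4,7): turn R to S, flip to black, move to (5,7). |black|=4
Step 4: on WHITE (5,7): turn R to W, flip to black, move to (5,6). |black|=5
Step 5: on BLACK (5,6): turn L to S, flip to white, move to (6,6). |black|=4
Step 6: on WHITE (6,6): turn R to W, flip to black, move to (6,5). |black|=5
Step 7: on WHITE (6,5): turn R to N, flip to black, move to (5,5). |black|=6
Step 8: on WHITE (5,5): turn R to E, flip to black, move to (5,6). |black|=7
Step 9: on WHITE (5,6): turn R to S, flip to black, move to (6,6). |black|=8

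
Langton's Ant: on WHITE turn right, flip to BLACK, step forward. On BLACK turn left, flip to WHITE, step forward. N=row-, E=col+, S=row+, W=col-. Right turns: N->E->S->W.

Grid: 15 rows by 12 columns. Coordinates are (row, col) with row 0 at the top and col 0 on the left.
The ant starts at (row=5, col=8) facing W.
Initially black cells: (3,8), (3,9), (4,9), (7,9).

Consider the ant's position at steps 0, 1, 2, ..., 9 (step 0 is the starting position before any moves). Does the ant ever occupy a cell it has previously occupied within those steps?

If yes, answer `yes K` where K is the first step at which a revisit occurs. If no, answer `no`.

Answer: yes 5

Derivation:
Step 1: on WHITE (5,8): turn R to N, flip to black, move to (4,8). |black|=5 — new cell
Step 2: on WHITE (4,8): turn R to E, flip to black, move to (4,9). |black|=6 — new cell
Step 3: on BLACK (4,9): turn L to N, flip to white, move to (3,9). |black|=5 — new cell
Step 4: on BLACK (3,9): turn L to W, flip to white, move to (3,8). |black|=4 — new cell
Step 5: on BLACK (3,8): turn L to S, flip to white, move to (4,8). |black|=3 — REVISIT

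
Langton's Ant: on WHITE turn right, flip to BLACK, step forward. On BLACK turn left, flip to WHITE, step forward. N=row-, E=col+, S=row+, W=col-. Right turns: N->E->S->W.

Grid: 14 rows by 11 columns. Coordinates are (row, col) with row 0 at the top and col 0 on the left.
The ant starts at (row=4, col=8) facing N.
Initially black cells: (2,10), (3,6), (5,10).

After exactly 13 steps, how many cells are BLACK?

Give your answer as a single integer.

Step 1: on WHITE (4,8): turn R to E, flip to black, move to (4,9). |black|=4
Step 2: on WHITE (4,9): turn R to S, flip to black, move to (5,9). |black|=5
Step 3: on WHITE (5,9): turn R to W, flip to black, move to (5,8). |black|=6
Step 4: on WHITE (5,8): turn R to N, flip to black, move to (4,8). |black|=7
Step 5: on BLACK (4,8): turn L to W, flip to white, move to (4,7). |black|=6
Step 6: on WHITE (4,7): turn R to N, flip to black, move to (3,7). |black|=7
Step 7: on WHITE (3,7): turn R to E, flip to black, move to (3,8). |black|=8
Step 8: on WHITE (3,8): turn R to S, flip to black, move to (4,8). |black|=9
Step 9: on WHITE (4,8): turn R to W, flip to black, move to (4,7). |black|=10
Step 10: on BLACK (4,7): turn L to S, flip to white, move to (5,7). |black|=9
Step 11: on WHITE (5,7): turn R to W, flip to black, move to (5,6). |black|=10
Step 12: on WHITE (5,6): turn R to N, flip to black, move to (4,6). |black|=11
Step 13: on WHITE (4,6): turn R to E, flip to black, move to (4,7). |black|=12

Answer: 12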